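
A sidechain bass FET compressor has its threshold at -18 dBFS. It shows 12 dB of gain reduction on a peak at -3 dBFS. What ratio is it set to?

Input overshoot = -3 − (-18) = 15 dB.
Output overshoot = 15 − 12 = 3 dB.
Ratio = input overshoot / output overshoot = 15 / 3 = 5.

5:1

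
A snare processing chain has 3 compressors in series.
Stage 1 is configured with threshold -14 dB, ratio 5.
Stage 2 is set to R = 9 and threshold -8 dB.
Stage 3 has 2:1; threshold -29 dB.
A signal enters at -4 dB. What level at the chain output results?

-20.5 dB

Stage 1: 10 dB above -14 dB, reduced 5:1 to 2 dB above → -12 dB.
Stage 2: -12 dB is at or below the -8 dB threshold — no compression; output -12 dB.
Stage 3: overshoot 17 dB → 17/2 = 8.5 dB → -20.5 dB.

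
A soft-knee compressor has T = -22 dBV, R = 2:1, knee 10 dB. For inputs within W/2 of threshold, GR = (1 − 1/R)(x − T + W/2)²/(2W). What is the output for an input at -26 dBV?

-26.025 dBV

x − T + W/2 = -26 − (-22) + 5 = 1.
GR = (1 − 1/2) × 1² / 20 = 0.5 × 1 / 20 = 0.025 dB.
Output = -26 − 0.025 = -26.025 dBV.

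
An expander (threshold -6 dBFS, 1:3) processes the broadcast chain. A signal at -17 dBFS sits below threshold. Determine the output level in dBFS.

Undershoot = (-6) − (-17) = 11 dB.
At 1:3, that expands to 33 dB under threshold.
Output = -6 − 33 = -39 dBFS.

-39 dBFS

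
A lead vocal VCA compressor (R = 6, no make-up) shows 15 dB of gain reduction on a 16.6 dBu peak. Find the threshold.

-1.4 dBu

Gain reduction = 16.6 − 1.6 = 15 dB; output overshoot = GR / (R − 1) = 15 / 5 = 3 dB.
Threshold = output − output overshoot = 1.6 − 3 = -1.4 dBu.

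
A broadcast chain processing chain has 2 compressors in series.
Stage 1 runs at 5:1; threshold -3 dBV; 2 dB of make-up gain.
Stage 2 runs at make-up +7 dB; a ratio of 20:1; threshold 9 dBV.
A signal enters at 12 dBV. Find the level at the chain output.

Stage 1: 15 dB above -3 dBV, reduced 5:1 to 3 dB above → 0 dBV; +2 dB make-up → 2 dBV.
Stage 2: 2 dBV ≤ 9 dBV, so stage 2 doesn't engage; make-up brings it to 9 dBV.

9 dBV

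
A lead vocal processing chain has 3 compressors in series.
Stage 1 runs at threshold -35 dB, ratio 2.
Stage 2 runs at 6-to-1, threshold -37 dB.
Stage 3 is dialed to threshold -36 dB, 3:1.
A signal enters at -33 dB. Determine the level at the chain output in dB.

Stage 1: overshoot 2 dB → 2/2 = 1 dB → -34 dB.
Stage 2: overshoot 3 dB → 3/6 = 0.5 dB → -36.5 dB.
Stage 3: below threshold (-36.5 ≤ -36); passes unchanged; output -36.5 dB.

-36.5 dB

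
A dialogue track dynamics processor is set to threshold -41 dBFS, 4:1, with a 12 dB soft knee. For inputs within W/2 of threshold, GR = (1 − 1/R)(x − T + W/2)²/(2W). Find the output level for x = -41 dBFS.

-42.125 dBFS

x − T + W/2 = -41 − (-41) + 6 = 6.
GR = (1 − 1/4) × 6² / 24 = 0.75 × 36 / 24 = 1.125 dB.
Output = -41 − 1.125 = -42.125 dBFS.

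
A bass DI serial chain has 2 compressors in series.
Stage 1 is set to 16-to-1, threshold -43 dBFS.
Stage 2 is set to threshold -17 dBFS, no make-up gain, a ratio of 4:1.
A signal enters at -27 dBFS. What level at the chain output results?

Stage 1: -27 dBFS is 16 dB over -43 dBFS; at 16:1 that becomes 1 dB over, giving -42 dBFS.
Stage 2: -42 dBFS is at or below the -17 dBFS threshold — no compression; output -42 dBFS.

-42 dBFS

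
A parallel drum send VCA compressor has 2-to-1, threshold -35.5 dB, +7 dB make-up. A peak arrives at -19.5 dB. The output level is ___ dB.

The input is 16 dB above the -35.5 dB threshold.
At 2:1 the overshoot is divided by 2, leaving 8 dB above threshold.
So the level is -35.5 + 8 = -27.5 dB; make-up adds 7 dB, giving -20.5 dB.

-20.5 dB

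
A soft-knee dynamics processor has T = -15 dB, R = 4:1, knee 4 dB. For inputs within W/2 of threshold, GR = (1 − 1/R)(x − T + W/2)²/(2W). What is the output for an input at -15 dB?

-15.375 dB

x − T + W/2 = -15 − (-15) + 2 = 2.
GR = (1 − 1/4) × 2² / 8 = 0.75 × 4 / 8 = 0.375 dB.
Output = -15 − 0.375 = -15.375 dB.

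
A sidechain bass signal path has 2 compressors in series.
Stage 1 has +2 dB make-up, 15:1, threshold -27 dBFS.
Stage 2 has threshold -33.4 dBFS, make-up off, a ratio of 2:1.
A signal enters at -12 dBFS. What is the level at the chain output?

Stage 1: -12 dBFS is 15 dB over -27 dBFS; at 15:1 that becomes 1 dB over, giving -26 dBFS; +2 dB make-up → -24 dBFS.
Stage 2: overshoot 9.4 dB → 9.4/2 = 4.7 dB → -28.7 dBFS.

-28.7 dBFS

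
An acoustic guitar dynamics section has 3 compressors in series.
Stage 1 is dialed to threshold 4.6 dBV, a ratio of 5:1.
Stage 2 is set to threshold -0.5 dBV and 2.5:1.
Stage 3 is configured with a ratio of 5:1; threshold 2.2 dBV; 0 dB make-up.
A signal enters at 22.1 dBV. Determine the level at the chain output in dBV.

2.348 dBV

Stage 1: 17.5 dB above 4.6 dBV, reduced 5:1 to 3.5 dB above → 8.1 dBV.
Stage 2: 8.1 dBV is 8.6 dB over -0.5 dBV; at 2.5:1 that becomes 3.44 dB over, giving 2.94 dBV.
Stage 3: overshoot 0.74 dB → 0.74/5 = 0.148 dB → 2.348 dBV.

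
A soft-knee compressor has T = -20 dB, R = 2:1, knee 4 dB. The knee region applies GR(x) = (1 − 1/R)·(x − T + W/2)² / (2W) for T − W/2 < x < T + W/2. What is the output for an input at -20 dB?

-20.25 dB

x − T + W/2 = -20 − (-20) + 2 = 2.
GR = (1 − 1/2) × 2² / 8 = 0.5 × 4 / 8 = 0.25 dB.
Output = -20 − 0.25 = -20.25 dB.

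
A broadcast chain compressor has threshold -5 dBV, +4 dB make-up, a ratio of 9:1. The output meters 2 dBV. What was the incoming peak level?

22 dBV

Before make-up, the level was 2 − 4 = -2 dBV.
Post-compression overshoot = -2 − (-5) = 3 dB.
Undo the ratio: input overshoot = 3 × 9 = 27 dB, giving input = 22 dBV.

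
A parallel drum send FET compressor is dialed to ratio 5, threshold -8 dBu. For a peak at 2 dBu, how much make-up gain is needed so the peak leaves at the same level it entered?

8 dB

Without make-up, output = threshold + overshoot/5 = -8 + 2 = -6 dBu.
Gap to target: 8 dB.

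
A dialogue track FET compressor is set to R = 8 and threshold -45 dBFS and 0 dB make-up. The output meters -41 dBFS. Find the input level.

The compressed level sits -41 − (-45) = 4 dB over threshold.
Undo the ratio: input overshoot = 4 × 8 = 32 dB, giving input = -13 dBFS.

-13 dBFS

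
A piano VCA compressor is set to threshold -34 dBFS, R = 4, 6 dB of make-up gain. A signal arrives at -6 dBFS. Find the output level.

-6 dBFS sits 28 dB over threshold.
At 4:1 the overshoot is divided by 4, leaving 7 dB above threshold.
Output = -34 + 7 = -27 dBFS; make-up adds 6 dB, giving -21 dBFS.

-21 dBFS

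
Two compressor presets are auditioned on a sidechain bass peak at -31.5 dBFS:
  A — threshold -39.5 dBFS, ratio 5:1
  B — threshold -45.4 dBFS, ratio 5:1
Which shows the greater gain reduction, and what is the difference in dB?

B, by 4.72 dB

A: 8 dB over, compressed to 1.6 dB over, so 6.4 dB of GR.
B: 13.9 dB over, compressed to 2.78 dB over, so 11.12 dB of GR.
B reduces 4.72 dB more.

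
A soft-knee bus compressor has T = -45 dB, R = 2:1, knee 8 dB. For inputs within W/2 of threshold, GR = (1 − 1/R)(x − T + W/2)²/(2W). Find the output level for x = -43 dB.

x − T + W/2 = -43 − (-45) + 4 = 6.
GR = (1 − 1/2) × 6² / 16 = 0.5 × 36 / 16 = 1.125 dB.
Output = -43 − 1.125 = -44.125 dB.

-44.125 dB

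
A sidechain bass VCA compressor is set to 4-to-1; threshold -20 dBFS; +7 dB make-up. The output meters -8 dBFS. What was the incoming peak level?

Remove make-up: -8 − 7 = -15 dBFS.
The compressed level sits -15 − (-20) = 5 dB over threshold.
Input overshoot = R × output overshoot = 20 dB → input = -20 + 20 = 0 dBFS.

0 dBFS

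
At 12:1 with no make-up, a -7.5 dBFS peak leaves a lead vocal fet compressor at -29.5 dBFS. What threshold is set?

-31.5 dBFS

Let T be the threshold. Output overshoot = (input overshoot)/R, so -29.5 − T = (-7.5 − T)/12.
12·(-29.5 − T) = -7.5 − T → 11·T = -354 − (-7.5) = -346.5.
T = -346.5/11 = -31.5 dBFS.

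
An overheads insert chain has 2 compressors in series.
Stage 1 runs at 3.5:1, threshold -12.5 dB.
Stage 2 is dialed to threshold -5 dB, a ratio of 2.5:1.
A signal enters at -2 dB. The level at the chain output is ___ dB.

Stage 1: -2 dB is 10.5 dB over -12.5 dB; at 3.5:1 that becomes 3 dB over, giving -9.5 dB.
Stage 2: -9.5 dB ≤ -5 dB, so stage 2 doesn't engage; output -9.5 dB.

-9.5 dB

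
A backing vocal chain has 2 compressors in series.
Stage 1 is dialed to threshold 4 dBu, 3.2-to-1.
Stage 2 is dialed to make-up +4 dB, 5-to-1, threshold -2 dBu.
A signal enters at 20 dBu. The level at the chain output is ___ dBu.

4.2 dBu

Stage 1: 20 dBu is 16 dB over 4 dBu; at 3.2:1 that becomes 5 dB over, giving 9 dBu.
Stage 2: overshoot 11 dB → 11/5 = 2.2 dB → 0.2 dBu; +4 dB make-up → 4.2 dBu.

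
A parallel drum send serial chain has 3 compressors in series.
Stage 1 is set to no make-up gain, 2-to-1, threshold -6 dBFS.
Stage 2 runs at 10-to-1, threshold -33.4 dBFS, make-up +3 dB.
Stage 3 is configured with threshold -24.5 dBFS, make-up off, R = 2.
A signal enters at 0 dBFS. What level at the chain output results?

Stage 1: 6 dB above -6 dBFS, reduced 2:1 to 3 dB above → -3 dBFS.
Stage 2: -3 dBFS is 30.4 dB over -33.4 dBFS; at 10:1 that becomes 3.04 dB over, giving -30.36 dBFS; +3 dB make-up → -27.36 dBFS.
Stage 3: below threshold (-27.36 ≤ -24.5); passes unchanged; output -27.36 dBFS.

-27.36 dBFS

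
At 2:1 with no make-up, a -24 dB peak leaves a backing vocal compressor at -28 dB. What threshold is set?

Input is 8 dB above T (since output overshoot × R = input overshoot: (-28 − T)·2 = -24 − T gives T = -32 dB).
Check: -32 + (-24 − (-32))/2 = -32 + 4 = -28 dB. ✓

-32 dB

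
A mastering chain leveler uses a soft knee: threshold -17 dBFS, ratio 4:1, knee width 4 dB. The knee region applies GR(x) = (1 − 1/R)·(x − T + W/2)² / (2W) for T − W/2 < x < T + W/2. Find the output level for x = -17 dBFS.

-17.375 dBFS

x − T + W/2 = -17 − (-17) + 2 = 2.
GR = (1 − 1/4) × 2² / 8 = 0.75 × 4 / 8 = 0.375 dB.
Output = -17 − 0.375 = -17.375 dBFS.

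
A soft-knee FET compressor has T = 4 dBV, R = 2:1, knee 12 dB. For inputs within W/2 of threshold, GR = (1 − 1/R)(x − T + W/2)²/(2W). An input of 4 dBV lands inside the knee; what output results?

3.25 dBV

x − T + W/2 = 4 − 4 + 6 = 6.
GR = (1 − 1/2) × 6² / 24 = 0.5 × 36 / 24 = 0.75 dB.
Output = 4 − 0.75 = 3.25 dBV.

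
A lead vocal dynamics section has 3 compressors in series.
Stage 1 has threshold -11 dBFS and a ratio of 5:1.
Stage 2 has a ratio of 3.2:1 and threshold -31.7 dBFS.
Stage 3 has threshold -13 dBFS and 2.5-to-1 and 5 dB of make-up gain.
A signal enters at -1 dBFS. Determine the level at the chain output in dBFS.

Stage 1: 10 dB above -11 dBFS, reduced 5:1 to 2 dB above → -9 dBFS.
Stage 2: -9 dBFS is 22.7 dB over -31.7 dBFS; at 3.2:1 that becomes 7.09375 dB over, giving -24.60625 dBFS.
Stage 3: -24.60625 dBFS ≤ -13 dBFS, so stage 3 doesn't engage; make-up brings it to -19.60625 dBFS.

-19.60625 dBFS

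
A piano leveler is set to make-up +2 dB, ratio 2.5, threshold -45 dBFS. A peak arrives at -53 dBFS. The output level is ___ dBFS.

-53 dBFS is 8 dB below the -45 dBFS threshold, so no gain reduction is applied.
Make-up gain adds 2 dB: -53 + 2 = -51 dBFS.

-51 dBFS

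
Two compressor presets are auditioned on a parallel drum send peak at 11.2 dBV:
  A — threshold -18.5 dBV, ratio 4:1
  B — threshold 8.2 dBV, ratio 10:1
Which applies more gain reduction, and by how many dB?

A: 29.7 dB over, compressed to 7.425 dB over, so 22.275 dB of GR.
B: 3 dB over, compressed to 0.3 dB over, so 2.7 dB of GR.
Difference: 19.575 dB in favour of A.

A, by 19.575 dB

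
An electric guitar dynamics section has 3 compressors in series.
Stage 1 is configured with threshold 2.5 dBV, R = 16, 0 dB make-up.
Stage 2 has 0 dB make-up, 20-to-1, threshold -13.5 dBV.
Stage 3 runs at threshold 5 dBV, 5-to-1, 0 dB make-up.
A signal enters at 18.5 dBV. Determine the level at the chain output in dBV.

Stage 1: 16 dB above 2.5 dBV, reduced 16:1 to 1 dB above → 3.5 dBV.
Stage 2: 17 dB above -13.5 dBV, reduced 20:1 to 0.85 dB above → -12.65 dBV.
Stage 3: -12.65 dBV is at or below the 5 dBV threshold — no compression; output -12.65 dBV.

-12.65 dBV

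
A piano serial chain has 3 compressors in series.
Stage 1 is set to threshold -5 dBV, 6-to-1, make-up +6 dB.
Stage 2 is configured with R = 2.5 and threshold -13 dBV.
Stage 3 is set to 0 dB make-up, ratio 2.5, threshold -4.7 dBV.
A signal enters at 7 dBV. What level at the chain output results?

-6.6 dBV

Stage 1: 12 dB above -5 dBV, reduced 6:1 to 2 dB above → -3 dBV; +6 dB make-up → 3 dBV.
Stage 2: 3 dBV is 16 dB over -13 dBV; at 2.5:1 that becomes 6.4 dB over, giving -6.6 dBV.
Stage 3: -6.6 dBV ≤ -4.7 dBV, so stage 3 doesn't engage; output -6.6 dBV.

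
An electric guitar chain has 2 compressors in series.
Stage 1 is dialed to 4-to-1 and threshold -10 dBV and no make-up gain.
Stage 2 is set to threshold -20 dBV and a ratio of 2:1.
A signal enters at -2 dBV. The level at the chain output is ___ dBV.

Stage 1: 8 dB above -10 dBV, reduced 4:1 to 2 dB above → -8 dBV.
Stage 2: 12 dB above -20 dBV, reduced 2:1 to 6 dB above → -14 dBV.

-14 dBV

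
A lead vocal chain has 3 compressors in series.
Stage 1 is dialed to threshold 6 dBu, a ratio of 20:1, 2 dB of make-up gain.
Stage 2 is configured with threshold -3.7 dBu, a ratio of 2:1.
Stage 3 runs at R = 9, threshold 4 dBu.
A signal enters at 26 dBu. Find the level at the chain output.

2.65 dBu

Stage 1: 26 dBu is 20 dB over 6 dBu; at 20:1 that becomes 1 dB over, giving 7 dBu; +2 dB make-up → 9 dBu.
Stage 2: 12.7 dB above -3.7 dBu, reduced 2:1 to 6.35 dB above → 2.65 dBu.
Stage 3: below threshold (2.65 ≤ 4); passes unchanged; output 2.65 dBu.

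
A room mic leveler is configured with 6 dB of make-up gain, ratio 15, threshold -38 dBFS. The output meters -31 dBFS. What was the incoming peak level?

-23 dBFS

Remove make-up: -31 − 6 = -37 dBFS.
The compressed level sits -37 − (-38) = 1 dB over threshold.
Undo the ratio: input overshoot = 1 × 15 = 15 dB, giving input = -23 dBFS.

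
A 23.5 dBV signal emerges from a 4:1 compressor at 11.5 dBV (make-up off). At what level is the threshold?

7.5 dBV

Let T be the threshold. Output overshoot = (input overshoot)/R, so 11.5 − T = (23.5 − T)/4.
4·(11.5 − T) = 23.5 − T → 3·T = 46 − 23.5 = 22.5.
T = 22.5/3 = 7.5 dBV.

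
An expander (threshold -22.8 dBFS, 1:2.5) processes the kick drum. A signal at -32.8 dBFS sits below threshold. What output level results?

-47.8 dBFS

Below threshold, a 1:2.5 expander applies gain = (2.5−1)×(T − x) of attenuation.
(2.5−1) × 10 = 15 dB, so output = -32.8 − 15 = -47.8 dBFS.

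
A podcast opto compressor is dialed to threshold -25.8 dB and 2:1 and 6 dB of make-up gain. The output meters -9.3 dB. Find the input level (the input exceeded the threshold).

Before make-up, the level was -9.3 − 6 = -15.3 dB.
Post-compression overshoot = -15.3 − (-25.8) = 10.5 dB.
Before 2:1 compression the overshoot was 10.5 × 2 = 21 dB, so input = -25.8 + 21 = -4.8 dB.

-4.8 dB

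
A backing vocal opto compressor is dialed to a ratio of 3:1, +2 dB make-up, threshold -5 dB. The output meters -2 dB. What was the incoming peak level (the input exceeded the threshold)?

Before make-up, the level was -2 − 2 = -4 dB.
That's 1 dB above the -5 dB threshold.
Before 3:1 compression the overshoot was 1 × 3 = 3 dB, so input = -5 + 3 = -2 dB.

-2 dB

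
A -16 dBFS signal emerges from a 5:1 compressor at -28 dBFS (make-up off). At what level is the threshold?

Input is 15 dB above T (since output overshoot × R = input overshoot: (-28 − T)·5 = -16 − T gives T = -31 dBFS).
Check: -31 + (-16 − (-31))/5 = -31 + 3 = -28 dBFS. ✓

-31 dBFS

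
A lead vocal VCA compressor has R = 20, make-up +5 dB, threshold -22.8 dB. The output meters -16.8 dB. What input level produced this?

-2.8 dB

Stripping the +5 dB make-up gives -21.8 dB at the gain stage.
That's 1 dB above the -22.8 dB threshold.
Input overshoot = R × output overshoot = 20 dB → input = -22.8 + 20 = -2.8 dB.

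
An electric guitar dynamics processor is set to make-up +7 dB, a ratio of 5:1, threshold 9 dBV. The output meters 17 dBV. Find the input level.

14 dBV

Before make-up, the level was 17 − 7 = 10 dBV.
The compressed level sits 10 − 9 = 1 dB over threshold.
Undo the ratio: input overshoot = 1 × 5 = 5 dB, giving input = 14 dBV.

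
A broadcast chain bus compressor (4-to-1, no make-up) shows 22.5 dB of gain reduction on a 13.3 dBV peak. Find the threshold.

-16.7 dBV

Let T be the threshold. Output overshoot = (input overshoot)/R, so -9.2 − T = (13.3 − T)/4.
4·(-9.2 − T) = 13.3 − T → 3·T = -36.8 − 13.3 = -50.1.
T = -50.1/3 = -16.7 dBV.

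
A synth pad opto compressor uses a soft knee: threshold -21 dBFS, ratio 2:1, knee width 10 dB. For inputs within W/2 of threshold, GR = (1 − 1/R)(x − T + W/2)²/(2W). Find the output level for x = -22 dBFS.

x − T + W/2 = -22 − (-21) + 5 = 4.
GR = (1 − 1/2) × 4² / 20 = 0.5 × 16 / 20 = 0.4 dB.
Output = -22 − 0.4 = -22.4 dBFS.

-22.4 dBFS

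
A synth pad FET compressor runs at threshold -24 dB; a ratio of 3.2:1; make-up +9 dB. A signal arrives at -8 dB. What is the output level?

-10 dB

Overshoot: -8 − (-24) = 16 dB.
3.2:1 compression reduces that to 16/3.2 = 5 dB over.
So the level is -24 + 5 = -19 dB; make-up adds 9 dB, giving -10 dB.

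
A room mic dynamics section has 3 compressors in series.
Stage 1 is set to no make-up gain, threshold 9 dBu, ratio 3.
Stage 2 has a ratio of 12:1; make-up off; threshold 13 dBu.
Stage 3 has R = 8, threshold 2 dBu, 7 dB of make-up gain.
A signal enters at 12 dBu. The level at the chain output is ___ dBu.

10 dBu

Stage 1: 3 dB above 9 dBu, reduced 3:1 to 1 dB above → 10 dBu.
Stage 2: 10 dBu ≤ 13 dBu, so stage 2 doesn't engage; output 10 dBu.
Stage 3: overshoot 8 dB → 8/8 = 1 dB → 3 dBu; +7 dB make-up → 10 dBu.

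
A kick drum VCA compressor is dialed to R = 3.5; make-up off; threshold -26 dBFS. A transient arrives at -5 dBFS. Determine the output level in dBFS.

The input is 21 dB above the -26 dBFS threshold.
At 3.5:1 the overshoot is divided by 3.5, leaving 6 dB above threshold.
So the level is -26 + 6 = -20 dBFS.

-20 dBFS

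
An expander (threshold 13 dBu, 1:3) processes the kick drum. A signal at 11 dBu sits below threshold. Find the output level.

The input is 2 dB below the 13 dBu threshold.
A 1:3 expander multiplies undershoot by 3: 2 × 3 = 6 dB below threshold.
Output = 13 − 6 = 7 dBu.

7 dBu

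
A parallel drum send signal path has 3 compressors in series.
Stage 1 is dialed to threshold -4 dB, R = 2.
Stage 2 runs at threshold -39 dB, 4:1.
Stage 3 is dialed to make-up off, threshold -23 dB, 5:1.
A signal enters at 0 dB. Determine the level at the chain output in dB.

Stage 1: 4 dB above -4 dB, reduced 2:1 to 2 dB above → -2 dB.
Stage 2: overshoot 37 dB → 37/4 = 9.25 dB → -29.75 dB.
Stage 3: below threshold (-29.75 ≤ -23); passes unchanged; output -29.75 dB.

-29.75 dB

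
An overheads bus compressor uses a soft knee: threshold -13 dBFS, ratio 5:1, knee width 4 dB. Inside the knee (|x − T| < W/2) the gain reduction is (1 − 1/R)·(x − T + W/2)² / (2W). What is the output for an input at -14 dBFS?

x − T + W/2 = -14 − (-13) + 2 = 1.
GR = (1 − 1/5) × 1² / 8 = 0.8 × 1 / 8 = 0.1 dB.
Output = -14 − 0.1 = -14.1 dBFS.

-14.1 dBFS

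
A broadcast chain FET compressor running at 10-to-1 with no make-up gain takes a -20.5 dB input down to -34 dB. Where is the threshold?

Input is 15 dB above T (since output overshoot × R = input overshoot: (-34 − T)·10 = -20.5 − T gives T = -35.5 dB).
Check: -35.5 + (-20.5 − (-35.5))/10 = -35.5 + 1.5 = -34 dB. ✓

-35.5 dB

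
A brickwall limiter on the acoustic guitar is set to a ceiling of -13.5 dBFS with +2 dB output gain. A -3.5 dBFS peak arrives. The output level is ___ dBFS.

A brickwall limiter is an ∞:1 compressor: any input above the ceiling is clamped to -13.5 dBFS.
Output gain then adds 2 dB: -13.5 + 2 = -11.5 dBFS.

-11.5 dBFS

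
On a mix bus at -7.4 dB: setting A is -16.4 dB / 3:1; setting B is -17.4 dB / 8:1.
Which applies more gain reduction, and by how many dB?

A: 9 dB over, compressed to 3 dB over, so 6 dB of GR.
B: 10 dB over, compressed to 1.25 dB over, so 8.75 dB of GR.
B reduces 2.75 dB more.

B, by 2.75 dB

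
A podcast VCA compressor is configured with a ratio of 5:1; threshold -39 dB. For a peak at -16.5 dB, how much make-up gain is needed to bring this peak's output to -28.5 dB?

The peak compresses to -39 + 22.5/5 = -34.5 dB.
To reach -28.5 dB requires -28.5 − (-34.5) = 6 dB of make-up.

6 dB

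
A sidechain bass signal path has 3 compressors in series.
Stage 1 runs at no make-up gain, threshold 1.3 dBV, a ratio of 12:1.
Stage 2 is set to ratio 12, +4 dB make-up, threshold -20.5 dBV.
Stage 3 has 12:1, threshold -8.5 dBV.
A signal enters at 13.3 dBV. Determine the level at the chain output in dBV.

-14.6 dBV

Stage 1: 13.3 dBV is 12 dB over 1.3 dBV; at 12:1 that becomes 1 dB over, giving 2.3 dBV.
Stage 2: 22.8 dB above -20.5 dBV, reduced 12:1 to 1.9 dB above → -18.6 dBV; +4 dB make-up → -14.6 dBV.
Stage 3: below threshold (-14.6 ≤ -8.5); passes unchanged; output -14.6 dBV.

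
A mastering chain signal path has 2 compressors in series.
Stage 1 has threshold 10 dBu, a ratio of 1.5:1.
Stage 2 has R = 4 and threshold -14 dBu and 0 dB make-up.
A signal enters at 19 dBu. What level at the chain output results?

Stage 1: overshoot 9 dB → 9/1.5 = 6 dB → 16 dBu.
Stage 2: overshoot 30 dB → 30/4 = 7.5 dB → -6.5 dBu.

-6.5 dBu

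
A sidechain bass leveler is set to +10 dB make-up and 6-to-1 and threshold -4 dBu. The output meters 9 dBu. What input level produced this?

14 dBu

Stripping the +10 dB make-up gives -1 dBu at the gain stage.
Post-compression overshoot = -1 − (-4) = 3 dB.
Before 6:1 compression the overshoot was 3 × 6 = 18 dB, so input = -4 + 18 = 14 dBu.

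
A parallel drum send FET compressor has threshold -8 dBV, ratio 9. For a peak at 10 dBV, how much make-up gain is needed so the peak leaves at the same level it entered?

Overshoot 18 dB → 18/9 = 2 dB after compression, so the compressed level is -8 + 2 = -6 dBV.
Make-up = target − compressed = 10 − (-6) = 16 dB.

16 dB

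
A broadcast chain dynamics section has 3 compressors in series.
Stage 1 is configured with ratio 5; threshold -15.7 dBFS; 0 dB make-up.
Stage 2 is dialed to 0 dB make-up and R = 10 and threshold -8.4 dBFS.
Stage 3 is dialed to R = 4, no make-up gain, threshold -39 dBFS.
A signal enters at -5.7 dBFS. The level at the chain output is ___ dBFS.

-32.675 dBFS

Stage 1: 10 dB above -15.7 dBFS, reduced 5:1 to 2 dB above → -13.7 dBFS.
Stage 2: -13.7 dBFS ≤ -8.4 dBFS, so stage 2 doesn't engage; output -13.7 dBFS.
Stage 3: overshoot 25.3 dB → 25.3/4 = 6.325 dB → -32.675 dBFS.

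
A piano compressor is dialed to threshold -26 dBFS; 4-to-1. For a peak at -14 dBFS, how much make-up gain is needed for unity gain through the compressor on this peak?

9 dB

Without make-up, output = threshold + overshoot/4 = -26 + 3 = -23 dBFS.
Gap to target: 9 dB.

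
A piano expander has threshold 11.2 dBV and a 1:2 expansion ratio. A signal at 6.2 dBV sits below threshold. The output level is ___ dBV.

1.2 dBV

Below threshold, a 1:2 expander applies gain = (2−1)×(T − x) of attenuation.
(2−1) × 5 = 5 dB, so output = 6.2 − 5 = 1.2 dBV.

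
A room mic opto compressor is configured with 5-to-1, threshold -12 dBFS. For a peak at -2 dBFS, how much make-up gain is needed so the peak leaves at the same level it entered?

8 dB

Without make-up, output = threshold + overshoot/5 = -12 + 2 = -10 dBFS.
Gap to target: 8 dB.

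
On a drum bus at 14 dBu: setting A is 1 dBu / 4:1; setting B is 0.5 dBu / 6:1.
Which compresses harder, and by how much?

B, by 1.5 dB

A: overshoot 13 dB → output overshoot 3.25 dB → GR 9.75 dB.
B: overshoot 13.5 dB → output overshoot 2.25 dB → GR 11.25 dB.
B reduces 1.5 dB more.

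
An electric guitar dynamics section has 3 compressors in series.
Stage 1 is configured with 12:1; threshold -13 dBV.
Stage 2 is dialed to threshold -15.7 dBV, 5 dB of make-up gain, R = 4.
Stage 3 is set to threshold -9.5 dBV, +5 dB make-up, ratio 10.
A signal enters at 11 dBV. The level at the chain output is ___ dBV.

Stage 1: 11 dBV is 24 dB over -13 dBV; at 12:1 that becomes 2 dB over, giving -11 dBV.
Stage 2: overshoot 4.7 dB → 4.7/4 = 1.175 dB → -14.525 dBV; +5 dB make-up → -9.525 dBV.
Stage 3: -9.525 dBV is at or below the -9.5 dBV threshold — no compression; make-up brings it to -4.525 dBV.

-4.525 dBV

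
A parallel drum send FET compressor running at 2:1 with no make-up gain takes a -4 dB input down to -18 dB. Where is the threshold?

Gain reduction = -4 − (-18) = 14 dB; output overshoot = GR / (R − 1) = 14 / 1 = 14 dB.
Threshold = output − output overshoot = -18 − 14 = -32 dB.

-32 dB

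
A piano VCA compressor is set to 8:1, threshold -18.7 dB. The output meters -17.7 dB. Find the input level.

-10.7 dB

Post-compression overshoot = -17.7 − (-18.7) = 1 dB.
Before 8:1 compression the overshoot was 1 × 8 = 8 dB, so input = -18.7 + 8 = -10.7 dB.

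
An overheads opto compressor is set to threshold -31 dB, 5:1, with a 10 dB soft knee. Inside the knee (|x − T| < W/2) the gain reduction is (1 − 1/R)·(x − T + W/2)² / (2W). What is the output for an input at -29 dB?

x − T + W/2 = -29 − (-31) + 5 = 7.
GR = (1 − 1/5) × 7² / 20 = 0.8 × 49 / 20 = 1.96 dB.
Output = -29 − 1.96 = -30.96 dB.

-30.96 dB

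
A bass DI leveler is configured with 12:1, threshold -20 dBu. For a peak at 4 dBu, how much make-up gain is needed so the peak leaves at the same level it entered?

The peak compresses to -20 + 24/12 = -18 dBu.
To reach 4 dBu requires 4 − (-18) = 22 dB of make-up.

22 dB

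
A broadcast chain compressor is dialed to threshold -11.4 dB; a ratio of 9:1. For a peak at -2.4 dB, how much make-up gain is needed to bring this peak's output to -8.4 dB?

2 dB

Overshoot 9 dB → 9/9 = 1 dB after compression, so the compressed level is -11.4 + 1 = -10.4 dB.
Make-up = target − compressed = -8.4 − (-10.4) = 2 dB.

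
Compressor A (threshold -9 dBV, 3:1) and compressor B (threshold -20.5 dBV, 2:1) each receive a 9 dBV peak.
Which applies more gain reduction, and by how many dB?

A: GR = 18 − 18/3 = 12 dB.
B: GR = 29.5 − 29.5/2 = 14.75 dB.
B reduces 2.75 dB more.

B, by 2.75 dB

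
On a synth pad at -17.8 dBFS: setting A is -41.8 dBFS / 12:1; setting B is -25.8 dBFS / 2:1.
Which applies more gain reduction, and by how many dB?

A: GR = 24 − 24/12 = 22 dB.
B: GR = 8 − 8/2 = 4 dB.
A applies 18 dB more gain reduction.

A, by 18 dB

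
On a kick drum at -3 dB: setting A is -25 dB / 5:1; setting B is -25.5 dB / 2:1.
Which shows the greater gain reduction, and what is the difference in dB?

A: 22 dB over, compressed to 4.4 dB over, so 17.6 dB of GR.
B: 22.5 dB over, compressed to 11.25 dB over, so 11.25 dB of GR.
Difference: 6.35 dB in favour of A.

A, by 6.35 dB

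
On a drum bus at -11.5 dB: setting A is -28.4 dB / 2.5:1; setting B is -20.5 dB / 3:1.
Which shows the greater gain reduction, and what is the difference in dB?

A, by 4.14 dB

A: GR = 16.9 − 16.9/2.5 = 10.14 dB.
B: GR = 9 − 9/3 = 6 dB.
Difference: 4.14 dB in favour of A.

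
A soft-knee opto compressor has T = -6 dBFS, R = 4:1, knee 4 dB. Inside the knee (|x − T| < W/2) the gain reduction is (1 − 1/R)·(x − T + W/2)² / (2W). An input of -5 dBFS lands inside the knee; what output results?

x − T + W/2 = -5 − (-6) + 2 = 3.
GR = (1 − 1/4) × 3² / 8 = 0.75 × 9 / 8 = 0.84375 dB.
Output = -5 − 0.84375 = -5.84375 dBFS.

-5.84375 dBFS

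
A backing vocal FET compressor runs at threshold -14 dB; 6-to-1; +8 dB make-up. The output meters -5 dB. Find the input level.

-8 dB

Stripping the +8 dB make-up gives -13 dB at the gain stage.
The compressed level sits -13 − (-14) = 1 dB over threshold.
Input overshoot = R × output overshoot = 6 dB → input = -14 + 6 = -8 dB.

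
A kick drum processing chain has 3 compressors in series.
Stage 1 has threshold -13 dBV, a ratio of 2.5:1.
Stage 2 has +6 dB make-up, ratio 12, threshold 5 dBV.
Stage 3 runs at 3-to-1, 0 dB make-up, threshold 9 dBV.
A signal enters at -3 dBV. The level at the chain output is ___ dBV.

Stage 1: overshoot 10 dB → 10/2.5 = 4 dB → -9 dBV.
Stage 2: -9 dBV is at or below the 5 dBV threshold — no compression; make-up brings it to -3 dBV.
Stage 3: below threshold (-3 ≤ 9); passes unchanged; output -3 dBV.

-3 dBV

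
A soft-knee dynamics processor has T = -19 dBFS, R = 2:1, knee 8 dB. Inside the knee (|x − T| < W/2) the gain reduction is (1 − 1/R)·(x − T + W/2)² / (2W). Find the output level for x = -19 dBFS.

x − T + W/2 = -19 − (-19) + 4 = 4.
GR = (1 − 1/2) × 4² / 16 = 0.5 × 16 / 16 = 0.5 dB.
Output = -19 − 0.5 = -19.5 dBFS.

-19.5 dBFS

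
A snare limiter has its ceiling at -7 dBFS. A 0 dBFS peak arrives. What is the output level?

-7 dBFS

A brickwall limiter is an ∞:1 compressor: any input above the ceiling is clamped to -7 dBFS.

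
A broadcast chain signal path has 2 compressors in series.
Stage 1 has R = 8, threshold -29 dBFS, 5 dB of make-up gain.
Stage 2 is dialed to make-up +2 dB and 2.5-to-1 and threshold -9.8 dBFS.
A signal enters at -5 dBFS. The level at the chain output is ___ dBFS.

-19 dBFS

Stage 1: overshoot 24 dB → 24/8 = 3 dB → -26 dBFS; +5 dB make-up → -21 dBFS.
Stage 2: -21 dBFS is at or below the -9.8 dBFS threshold — no compression; make-up brings it to -19 dBFS.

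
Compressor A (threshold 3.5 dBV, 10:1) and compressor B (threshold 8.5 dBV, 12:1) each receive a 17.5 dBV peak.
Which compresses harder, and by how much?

A: 14 dB over, compressed to 1.4 dB over, so 12.6 dB of GR.
B: 9 dB over, compressed to 0.75 dB over, so 8.25 dB of GR.
A reduces 4.35 dB more.

A, by 4.35 dB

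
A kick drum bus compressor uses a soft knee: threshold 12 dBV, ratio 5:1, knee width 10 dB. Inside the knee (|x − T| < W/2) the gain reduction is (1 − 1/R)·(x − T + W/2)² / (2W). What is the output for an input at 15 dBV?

12.44 dBV

x − T + W/2 = 15 − 12 + 5 = 8.
GR = (1 − 1/5) × 8² / 20 = 0.8 × 64 / 20 = 2.56 dB.
Output = 15 − 2.56 = 12.44 dBV.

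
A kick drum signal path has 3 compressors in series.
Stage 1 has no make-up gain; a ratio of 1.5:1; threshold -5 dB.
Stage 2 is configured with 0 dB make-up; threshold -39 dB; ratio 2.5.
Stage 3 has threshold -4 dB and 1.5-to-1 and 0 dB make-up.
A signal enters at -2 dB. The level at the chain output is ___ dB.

Stage 1: overshoot 3 dB → 3/1.5 = 2 dB → -3 dB.
Stage 2: 36 dB above -39 dB, reduced 2.5:1 to 14.4 dB above → -24.6 dB.
Stage 3: -24.6 dB ≤ -4 dB, so stage 3 doesn't engage; output -24.6 dB.

-24.6 dB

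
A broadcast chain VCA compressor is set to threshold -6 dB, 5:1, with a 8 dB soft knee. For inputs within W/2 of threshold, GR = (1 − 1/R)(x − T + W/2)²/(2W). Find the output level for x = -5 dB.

x − T + W/2 = -5 − (-6) + 4 = 5.
GR = (1 − 1/5) × 5² / 16 = 0.8 × 25 / 16 = 1.25 dB.
Output = -5 − 1.25 = -6.25 dB.

-6.25 dB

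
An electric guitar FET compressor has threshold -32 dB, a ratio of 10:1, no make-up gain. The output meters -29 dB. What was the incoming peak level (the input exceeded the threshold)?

-2 dB

That's 3 dB above the -32 dB threshold.
Before 10:1 compression the overshoot was 3 × 10 = 30 dB, so input = -32 + 30 = -2 dB.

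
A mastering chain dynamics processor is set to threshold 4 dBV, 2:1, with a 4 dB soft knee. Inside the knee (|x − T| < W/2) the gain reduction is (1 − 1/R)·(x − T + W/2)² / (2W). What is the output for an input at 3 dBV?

x − T + W/2 = 3 − 4 + 2 = 1.
GR = (1 − 1/2) × 1² / 8 = 0.5 × 1 / 8 = 0.0625 dB.
Output = 3 − 0.0625 = 2.9375 dBV.

2.9375 dBV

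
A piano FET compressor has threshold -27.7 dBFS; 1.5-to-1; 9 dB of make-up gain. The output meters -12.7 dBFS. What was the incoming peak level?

-18.7 dBFS

Remove make-up: -12.7 − 9 = -21.7 dBFS.
The compressed level sits -21.7 − (-27.7) = 6 dB over threshold.
Before 1.5:1 compression the overshoot was 6 × 1.5 = 9 dB, so input = -27.7 + 9 = -18.7 dBFS.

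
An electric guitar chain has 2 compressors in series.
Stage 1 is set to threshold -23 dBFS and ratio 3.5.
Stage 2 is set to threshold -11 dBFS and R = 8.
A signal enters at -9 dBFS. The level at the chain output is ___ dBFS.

-19 dBFS

Stage 1: -9 dBFS is 14 dB over -23 dBFS; at 3.5:1 that becomes 4 dB over, giving -19 dBFS.
Stage 2: -19 dBFS ≤ -11 dBFS, so stage 2 doesn't engage; output -19 dBFS.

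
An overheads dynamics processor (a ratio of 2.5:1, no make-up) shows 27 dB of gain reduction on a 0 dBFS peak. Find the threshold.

-45 dBFS

Input is 45 dB above T (since output overshoot × R = input overshoot: (-27 − T)·2.5 = 0 − T gives T = -45 dBFS).
Check: -45 + (0 − (-45))/2.5 = -45 + 18 = -27 dBFS. ✓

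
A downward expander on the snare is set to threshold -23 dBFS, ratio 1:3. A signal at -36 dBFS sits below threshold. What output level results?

-62 dBFS

The input is 13 dB below the -23 dBFS threshold.
A 1:3 expander multiplies undershoot by 3: 13 × 3 = 39 dB below threshold.
Output = -23 − 39 = -62 dBFS.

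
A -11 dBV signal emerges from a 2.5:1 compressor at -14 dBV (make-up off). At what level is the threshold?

-16 dBV

Let T be the threshold. Output overshoot = (input overshoot)/R, so -14 − T = (-11 − T)/2.5.
2.5·(-14 − T) = -11 − T → 1.5·T = -35 − (-11) = -24.
T = -24/1.5 = -16 dBV.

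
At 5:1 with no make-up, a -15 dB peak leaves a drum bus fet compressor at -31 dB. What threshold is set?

Let T be the threshold. Output overshoot = (input overshoot)/R, so -31 − T = (-15 − T)/5.
5·(-31 − T) = -15 − T → 4·T = -155 − (-15) = -140.
T = -140/4 = -35 dB.

-35 dB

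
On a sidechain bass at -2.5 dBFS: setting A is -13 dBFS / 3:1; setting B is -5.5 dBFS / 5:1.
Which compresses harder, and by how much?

A: GR = 10.5 − 10.5/3 = 7 dB.
B: GR = 3 − 3/5 = 2.4 dB.
A reduces 4.6 dB more.

A, by 4.6 dB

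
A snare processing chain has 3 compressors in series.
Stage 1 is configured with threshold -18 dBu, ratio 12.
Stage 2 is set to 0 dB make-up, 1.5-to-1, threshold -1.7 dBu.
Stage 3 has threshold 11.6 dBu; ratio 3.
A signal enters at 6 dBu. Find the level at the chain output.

-16 dBu

Stage 1: 6 dBu is 24 dB over -18 dBu; at 12:1 that becomes 2 dB over, giving -16 dBu.
Stage 2: below threshold (-16 ≤ -1.7); passes unchanged; output -16 dBu.
Stage 3: below threshold (-16 ≤ 11.6); passes unchanged; output -16 dBu.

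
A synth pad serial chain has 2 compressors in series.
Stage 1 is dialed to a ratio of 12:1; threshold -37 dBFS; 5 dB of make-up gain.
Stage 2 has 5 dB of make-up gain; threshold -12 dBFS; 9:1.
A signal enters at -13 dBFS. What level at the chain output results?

-25 dBFS

Stage 1: overshoot 24 dB → 24/12 = 2 dB → -35 dBFS; +5 dB make-up → -30 dBFS.
Stage 2: -30 dBFS ≤ -12 dBFS, so stage 2 doesn't engage; make-up brings it to -25 dBFS.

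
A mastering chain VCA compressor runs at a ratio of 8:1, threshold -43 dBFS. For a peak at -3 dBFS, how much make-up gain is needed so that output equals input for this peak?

35 dB

Without make-up, output = threshold + overshoot/8 = -43 + 5 = -38 dBFS.
Gap to target: 35 dB.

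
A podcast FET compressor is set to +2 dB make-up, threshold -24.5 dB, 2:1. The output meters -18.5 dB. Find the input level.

-16.5 dB

Before make-up, the level was -18.5 − 2 = -20.5 dB.
That's 4 dB above the -24.5 dB threshold.
Before 2:1 compression the overshoot was 4 × 2 = 8 dB, so input = -24.5 + 8 = -16.5 dB.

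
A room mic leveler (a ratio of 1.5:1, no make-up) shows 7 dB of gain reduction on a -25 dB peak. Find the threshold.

Let T be the threshold. Output overshoot = (input overshoot)/R, so -32 − T = (-25 − T)/1.5.
1.5·(-32 − T) = -25 − T → 0.5·T = -48 − (-25) = -23.
T = -23/0.5 = -46 dB.

-46 dB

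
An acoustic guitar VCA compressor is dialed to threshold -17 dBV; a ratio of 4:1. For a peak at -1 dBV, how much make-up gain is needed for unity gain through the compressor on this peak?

12 dB

The peak compresses to -17 + 16/4 = -13 dBV.
To reach -1 dBV requires -1 − (-13) = 12 dB of make-up.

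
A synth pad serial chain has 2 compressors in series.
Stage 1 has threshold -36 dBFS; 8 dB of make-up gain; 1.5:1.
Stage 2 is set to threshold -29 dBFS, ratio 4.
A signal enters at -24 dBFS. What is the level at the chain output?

-26.75 dBFS

Stage 1: 12 dB above -36 dBFS, reduced 1.5:1 to 8 dB above → -28 dBFS; +8 dB make-up → -20 dBFS.
Stage 2: 9 dB above -29 dBFS, reduced 4:1 to 2.25 dB above → -26.75 dBFS.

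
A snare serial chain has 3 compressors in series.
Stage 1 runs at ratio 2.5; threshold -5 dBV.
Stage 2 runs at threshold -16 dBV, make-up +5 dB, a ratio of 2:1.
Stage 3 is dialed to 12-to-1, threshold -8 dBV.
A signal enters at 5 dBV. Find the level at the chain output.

-7.625 dBV

Stage 1: 5 dBV is 10 dB over -5 dBV; at 2.5:1 that becomes 4 dB over, giving -1 dBV.
Stage 2: overshoot 15 dB → 15/2 = 7.5 dB → -8.5 dBV; +5 dB make-up → -3.5 dBV.
Stage 3: overshoot 4.5 dB → 4.5/12 = 0.375 dB → -7.625 dBV.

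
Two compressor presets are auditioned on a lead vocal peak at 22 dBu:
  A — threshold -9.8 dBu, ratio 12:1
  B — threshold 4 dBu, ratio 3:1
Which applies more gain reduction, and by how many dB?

A: GR = 31.8 − 31.8/12 = 29.15 dB.
B: GR = 18 − 18/3 = 12 dB.
A reduces 17.15 dB more.

A, by 17.15 dB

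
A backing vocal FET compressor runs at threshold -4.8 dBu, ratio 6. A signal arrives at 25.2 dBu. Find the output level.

0.2 dBu

The input is 30 dB above the -4.8 dBu threshold.
The 30 dB excess becomes 5 dB after 6:1 reduction.
Output = -4.8 + 5 = 0.2 dBu.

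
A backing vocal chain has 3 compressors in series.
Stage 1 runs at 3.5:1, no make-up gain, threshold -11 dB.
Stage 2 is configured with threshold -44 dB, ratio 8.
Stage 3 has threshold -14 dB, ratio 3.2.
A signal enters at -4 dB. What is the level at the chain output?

Stage 1: 7 dB above -11 dB, reduced 3.5:1 to 2 dB above → -9 dB.
Stage 2: overshoot 35 dB → 35/8 = 4.375 dB → -39.625 dB.
Stage 3: below threshold (-39.625 ≤ -14); passes unchanged; output -39.625 dB.

-39.625 dB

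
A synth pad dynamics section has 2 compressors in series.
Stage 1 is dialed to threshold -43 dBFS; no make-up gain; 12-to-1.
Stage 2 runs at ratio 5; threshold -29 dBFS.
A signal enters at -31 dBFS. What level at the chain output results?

Stage 1: -31 dBFS is 12 dB over -43 dBFS; at 12:1 that becomes 1 dB over, giving -42 dBFS.
Stage 2: -42 dBFS is at or below the -29 dBFS threshold — no compression; output -42 dBFS.

-42 dBFS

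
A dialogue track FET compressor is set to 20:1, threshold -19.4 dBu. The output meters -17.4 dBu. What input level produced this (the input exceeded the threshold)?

20.6 dBu

Post-compression overshoot = -17.4 − (-19.4) = 2 dB.
Undo the ratio: input overshoot = 2 × 20 = 40 dB, giving input = 20.6 dBu.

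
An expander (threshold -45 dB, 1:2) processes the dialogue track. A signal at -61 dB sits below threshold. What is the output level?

-77 dB

Below threshold, a 1:2 expander applies gain = (2−1)×(T − x) of attenuation.
(2−1) × 16 = 16 dB, so output = -61 − 16 = -77 dB.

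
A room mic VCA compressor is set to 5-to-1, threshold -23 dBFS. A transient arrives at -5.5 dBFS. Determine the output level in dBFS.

-19.5 dBFS

Overshoot: -5.5 − (-23) = 17.5 dB.
The 17.5 dB excess becomes 3.5 dB after 5:1 reduction.
That puts the output at -19.5 dBFS.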